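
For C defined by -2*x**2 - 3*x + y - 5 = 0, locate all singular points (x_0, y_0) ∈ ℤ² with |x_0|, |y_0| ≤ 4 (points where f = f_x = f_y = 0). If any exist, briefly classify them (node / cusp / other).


No singular points in the scanned grid; C is smooth there.

Compute partial derivatives:
  f_x = -4*x - 3.
  f_y = 1.
f_y = 1 is a nonzero constant, so f_y never vanishes: no point (x, y) can satisfy f = f_x = f_y = 0. In particular no (x, y) ∈ {−4, ..., 4}² is singular; the curve is smooth.


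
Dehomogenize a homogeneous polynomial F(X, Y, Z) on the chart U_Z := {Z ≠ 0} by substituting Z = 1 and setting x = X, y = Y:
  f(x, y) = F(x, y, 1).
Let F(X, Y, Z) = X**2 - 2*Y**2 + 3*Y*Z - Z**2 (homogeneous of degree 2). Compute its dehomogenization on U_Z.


f(x, y) = x**2 - 2*y**2 + 3*y - 1

On U_Z we set Z = 1. Each monomial c·X^i·Y^j·Z^k in F becomes c·x^i·y^j·1^k = c·x^i·y^j.
Substituting Z = 1: F(X, Y, 1) = x**2 - 2*y**2 + 3*y - 1.
Note: deg(f) ≤ deg(F) = 2; strict inequality happens when F is divisible by Z (lost terms).


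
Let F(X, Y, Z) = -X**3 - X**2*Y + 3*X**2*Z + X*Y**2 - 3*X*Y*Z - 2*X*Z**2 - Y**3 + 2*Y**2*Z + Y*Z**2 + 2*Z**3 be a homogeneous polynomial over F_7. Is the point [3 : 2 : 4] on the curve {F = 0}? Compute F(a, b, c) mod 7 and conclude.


F(3,2,4) ≡ 0 (mod 7); P is on the curve.

Evaluate F(3, 2, 4) term-by-term (mod 7).
  -X**3 ↦ -1·27·1·1 = -27
  -X**2*Y ↦ -1·9·2·1 = -18
  3*X**2*Z ↦ 3·9·1·4 = 108
  X*Y**2 ↦ 1·3·4·1 = 12
  -3*X*Y*Z ↦ -3·3·2·4 = -72
  -2*X*Z**2 ↦ -2·3·1·16 = -96
  -Y**3 ↦ -1·1·8·1 = -8
  2*Y**2*Z ↦ 2·1·4·4 = 32
  Y*Z**2 ↦ 1·1·2·16 = 32
  2*Z**3 ↦ 2·1·1·64 = 128
Sum: F(3, 2, 4) = (-27) + (-18) + (108) + (12) + (-72) + (-96) + (-8) + (32) + (32) + (128) = 91.
Reducing mod 7: 91 ≡ 0 (mod 7).
Since F(a, b, c) ≡ 0 (mod 7), P lies on the curve.


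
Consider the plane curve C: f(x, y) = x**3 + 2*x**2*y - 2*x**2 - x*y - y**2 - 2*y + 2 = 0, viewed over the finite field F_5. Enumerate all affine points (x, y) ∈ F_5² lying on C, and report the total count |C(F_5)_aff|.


Affine F_5-points: {(1, 2), (2, 1), (2, 3)}; count = 3.

For each of the 25 pairs (x, y) ∈ F_5², evaluate f(x, y) mod 5. Record the zeros.
  x = 0: [0↦2, 1↦4, 2↦4, 3↦2, 4↦3]  zeros at y ∈ ∅
  x = 1: [0↦1, 1↦4, 2↦0, 3↦4, 4↦1]  zeros at y ∈ {2}
  x = 2: [0↦2, 1↦0, 2↦1, 3↦0, 4↦2]  zeros at y ∈ {1, 3}
  x = 3: [0↦1, 1↦3, 2↦3, 3↦1, 4↦2]  zeros at y ∈ ∅
  x = 4: [0↦4, 1↦4, 2↦2, 3↦3, 4↦2]  zeros at y ∈ ∅
Collecting zeros: affine points = {(1, 2), (2, 1), (2, 3)}.
Total count |C(F_5)_aff| = 3.


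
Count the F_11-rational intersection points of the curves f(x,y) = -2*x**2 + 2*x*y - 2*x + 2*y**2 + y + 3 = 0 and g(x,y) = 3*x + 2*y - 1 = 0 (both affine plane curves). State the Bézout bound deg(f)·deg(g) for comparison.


Common zeros: ∅; count = 0; Bézout bound = 2.

deg(f) = 2, deg(g) = 1, so Bézout bound = 2.
Scan x ∈ F_11. For each x, list the y ∈ F_11 with f(x, y) ≡ 0 and those with g(x, y) ≡ 0 (mod 11); the common zeros in that column are the intersection.
  x = 0: f ≡ 0 at y ∈ ∅; g ≡ 0 at y ∈ {6}; common: ∅.
  x = 1: f ≡ 0 at y ∈ ∅; g ≡ 0 at y ∈ {10}; common: ∅.
  x = 2: f ≡ 0 at y ∈ {5, 9}; g ≡ 0 at y ∈ {3}; common: ∅.
  x = 3: f ≡ 0 at y ∈ ∅; g ≡ 0 at y ∈ {7}; common: ∅.
  x = 4: f ≡ 0 at y ∈ {2, 10}; g ≡ 0 at y ∈ {0}; common: ∅.
  x = 5: f ≡ 0 at y ∈ {1, 10}; g ≡ 0 at y ∈ {4}; common: ∅.
  x = 6: f ≡ 0 at y ∈ {1, 9}; g ≡ 0 at y ∈ {8}; common: ∅.
  x = 7: f ≡ 0 at y ∈ ∅; g ≡ 0 at y ∈ {1}; common: ∅.
  x = 8: f ≡ 0 at y ∈ {2, 6}; g ≡ 0 at y ∈ {5}; common: ∅.
  x = 9: f ≡ 0 at y ∈ ∅; g ≡ 0 at y ∈ {9}; common: ∅.
  x = 10: f ≡ 0 at y ∈ ∅; g ≡ 0 at y ∈ {2}; common: ∅.
Collecting: common zeros = ∅, so the count is 0.
Comparison with the Bézout bound: 0 ≤ 2 = deg(f)·deg(g), as expected for curves with no common component (the affine F_11-count falls short of the bound because intersections may lie at infinity, over extension fields, or carry multiplicity).


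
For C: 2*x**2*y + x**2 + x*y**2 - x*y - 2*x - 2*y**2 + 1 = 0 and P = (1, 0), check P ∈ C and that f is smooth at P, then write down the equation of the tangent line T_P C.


Tangent line at P: y = 0.

Step 1: f(1, 0) = 0, so P lies on C.
Step 2: partial derivatives
  f_x(x, y) = 4*x*y + 2*x + y**2 - y - 2, f_y(x, y) = 2*x**2 + 2*x*y - x - 4*y.
  f_x(P) = 0, f_y(P) = 1 (gradient nonzero, so P is smooth).
Step 3: tangent line at P: 0·(x − 1) + 1·(y − 0) = 0.
Expanding: y = 0.


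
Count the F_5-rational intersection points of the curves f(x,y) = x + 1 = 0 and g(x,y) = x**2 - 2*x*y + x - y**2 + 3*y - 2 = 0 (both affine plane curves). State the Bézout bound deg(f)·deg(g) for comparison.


Common zeros: ∅; count = 0; Bézout bound = 2.

deg(f) = 1, deg(g) = 2, so Bézout bound = 2.
Scan x ∈ F_5. For each x, list the y ∈ F_5 with f(x, y) ≡ 0 and those with g(x, y) ≡ 0 (mod 5); the common zeros in that column are the intersection.
  x = 0: f ≡ 0 at y ∈ ∅; g ≡ 0 at y ∈ {1, 2}; common: ∅.
  x = 1: f ≡ 0 at y ∈ ∅; g ≡ 0 at y ∈ {0, 1}; common: ∅.
  x = 2: f ≡ 0 at y ∈ ∅; g ≡ 0 at y ∈ ∅; common: ∅.
  x = 3: f ≡ 0 at y ∈ ∅; g ≡ 0 at y ∈ {0, 2}; common: ∅.
  x = 4: f ≡ 0 at y ∈ {0, 1, 2, 3, 4}; g ≡ 0 at y ∈ ∅; common: ∅.
Collecting: common zeros = ∅, so the count is 0.
Comparison with the Bézout bound: 0 ≤ 2 = deg(f)·deg(g), as expected for curves with no common component (the affine F_5-count falls short of the bound because intersections may lie at infinity, over extension fields, or carry multiplicity).


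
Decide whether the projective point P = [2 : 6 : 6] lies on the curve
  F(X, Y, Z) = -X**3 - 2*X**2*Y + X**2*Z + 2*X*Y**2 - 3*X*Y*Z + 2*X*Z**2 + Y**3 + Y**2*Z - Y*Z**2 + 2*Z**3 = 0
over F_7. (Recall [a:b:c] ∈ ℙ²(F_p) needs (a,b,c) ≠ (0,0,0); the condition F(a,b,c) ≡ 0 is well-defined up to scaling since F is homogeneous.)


F(2,6,6) ≡ 2 (mod 7); P is NOT on the curve.

Evaluate F(2, 6, 6) term-by-term (mod 7).
  -X**3 ↦ -1·8·1·1 = -8
  -2*X**2*Y ↦ -2·4·6·1 = -48
  X**2*Z ↦ 1·4·1·6 = 24
  2*X*Y**2 ↦ 2·2·36·1 = 144
  -3*X*Y*Z ↦ -3·2·6·6 = -216
  2*X*Z**2 ↦ 2·2·1·36 = 144
  Y**3 ↦ 1·1·216·1 = 216
  Y**2*Z ↦ 1·1·36·6 = 216
  -Y*Z**2 ↦ -1·1·6·36 = -216
  2*Z**3 ↦ 2·1·1·216 = 432
Sum: F(2, 6, 6) = (-8) + (-48) + (24) + (144) + (-216) + (144) + (216) + (216) + (-216) + (432) = 688.
Reducing mod 7: 688 ≡ 2 (mod 7).
Since F(a, b, c) ≡ 2 ≠ 0 (mod 7), P does NOT lie on the curve.


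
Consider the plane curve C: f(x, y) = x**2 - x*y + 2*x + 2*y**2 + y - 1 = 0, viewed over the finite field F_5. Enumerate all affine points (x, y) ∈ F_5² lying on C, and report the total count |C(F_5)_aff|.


Affine F_5-points: {(0, 3), (0, 4), (1, 2), (1, 3), (2, 4), (4, 2)}; count = 6.

For each of the 25 pairs (x, y) ∈ F_5², evaluate f(x, y) mod 5. Record the zeros.
  x = 0: [0↦4, 1↦2, 2↦4, 3↦0, 4↦0]  zeros at y ∈ {3, 4}
  x = 1: [0↦2, 1↦4, 2↦0, 3↦0, 4↦4]  zeros at y ∈ {2, 3}
  x = 2: [0↦2, 1↦3, 2↦3, 3↦2, 4↦0]  zeros at y ∈ {4}
  x = 3: [0↦4, 1↦4, 2↦3, 3↦1, 4↦3]  zeros at y ∈ ∅
  x = 4: [0↦3, 1↦2, 2↦0, 3↦2, 4↦3]  zeros at y ∈ {2}
Collecting zeros: affine points = {(0, 3), (0, 4), (1, 2), (1, 3), (2, 4), (4, 2)}.
Total count |C(F_5)_aff| = 6.


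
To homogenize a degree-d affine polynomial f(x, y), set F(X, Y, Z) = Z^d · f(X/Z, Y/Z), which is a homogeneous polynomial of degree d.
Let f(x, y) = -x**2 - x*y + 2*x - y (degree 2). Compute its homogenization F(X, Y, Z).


F(X, Y, Z) = -X**2 - X*Y + 2*X*Z - Y*Z

deg(f) = 2.
Substitute x = X/Z, y = Y/Z into f, then multiply by Z^2.
  monomial -1·x^2·y^0 ↦ -1·X^2·Y^0·Z^0.
  monomial -1·x^1·y^1 ↦ -1·X^1·Y^1·Z^0.
  monomial 2·x^1·y^0 ↦ 2·X^1·Y^0·Z^1.
  monomial -1·x^0·y^1 ↦ -1·X^0·Y^1·Z^1.
Collecting: F(X, Y, Z) = -X**2 - X*Y + 2*X*Z - Y*Z.


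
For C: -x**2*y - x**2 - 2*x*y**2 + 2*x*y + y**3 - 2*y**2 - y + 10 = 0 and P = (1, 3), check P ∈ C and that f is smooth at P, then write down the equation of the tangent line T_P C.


Tangent line at P: -20*x + 3*y + 11 = 0.

Step 1: f(1, 3) = 0, so P lies on C.
Step 2: partial derivatives
  f_x(x, y) = -2*x*y - 2*x - 2*y**2 + 2*y, f_y(x, y) = -x**2 - 4*x*y + 2*x + 3*y**2 - 4*y - 1.
  f_x(P) = -20, f_y(P) = 3 (gradient nonzero, so P is smooth).
Step 3: tangent line at P: -20·(x − 1) + 3·(y − 3) = 0.
Expanding: -20*x + 3*y + 11 = 0.


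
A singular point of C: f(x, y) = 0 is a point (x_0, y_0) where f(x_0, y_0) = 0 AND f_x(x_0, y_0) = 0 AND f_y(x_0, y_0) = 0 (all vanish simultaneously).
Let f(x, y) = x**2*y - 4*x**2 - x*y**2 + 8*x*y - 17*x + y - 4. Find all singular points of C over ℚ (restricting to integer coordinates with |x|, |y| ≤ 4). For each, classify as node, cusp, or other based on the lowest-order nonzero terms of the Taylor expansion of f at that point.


Singular points: {(-1, 3)}; classification: node.

Compute partial derivatives:
  f_x = 2*x*y - 8*x - y**2 + 8*y - 17.
  f_y = x**2 - 2*x*y + 8*x + 1.
Scan x_0 ∈ {−4, ..., 4}. For each x_0, f_y(x_0, y) is a polynomial in y; find its integer roots y ∈ {−4, ..., 4}, then test f_x and f at those candidates.
  x = -4: f_y(-4, y) = 8*y - 15; no integer root y with |y| ≤ 4.
  x = -3: f_y(-3, y) = 6*y - 14; no integer root y with |y| ≤ 4.
  x = -2: f_y(-2, y) = 4*y - 11; no integer root y with |y| ≤ 4.
  x = -1: f_y(-1, y) = 2*y - 6; vanishes at y ∈ {3}. (-1, 3): f_x = 0, f = 0 — SINGULAR.
  x = 0: f_y(0, y) = 1; no integer root y with |y| ≤ 4.
  x = 1: f_y(1, y) = 10 - 2*y; no integer root y with |y| ≤ 4.
  x = 2: f_y(2, y) = 21 - 4*y; no integer root y with |y| ≤ 4.
  x = 3: f_y(3, y) = 34 - 6*y; no integer root y with |y| ≤ 4.
  x = 4: f_y(4, y) = 49 - 8*y; no integer root y with |y| ≤ 4.
Only singular point on the grid: (-1, 3).
Classify: substitute x = -1 + u, y = 3 + v and expand: f = u**2*v - u**2 - u*v**2 + v**2.
No constant or linear terms (consistent with a singular point). Quadratic part: -u**2 + v**2. Cubic part: u**2*v - u*v**2.
The quadratic part v**2 - u**2 = (v − u)(v + u) splits into two distinct linear factors, so there are two distinct tangent lines y − 3 = ±(x − -1) — this is a node (ordinary double point).
Classification: node.


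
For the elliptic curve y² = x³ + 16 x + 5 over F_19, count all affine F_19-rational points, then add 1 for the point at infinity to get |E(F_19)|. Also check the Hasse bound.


Affine points = {(0, 9), (0, 10), (2, 8), (2, 11), (3, 2), (3, 17), (4, 0), (5, 1), (5, 18), (7, 2), (7, 17), (9, 2), (9, 17), (10, 5), (10, 14), (11, 7), (11, 12), (12, 5), (12, 14), (13, 4), (13, 15), (14, 3), (14, 16), (16, 5), (16, 14), (18, 8), (18, 11)}; affine count = 27; |E(F_19)| = 28.

Discriminant check: Δ ∝ 4a³ + 27b² = 4·16³ + 27·5² = 4·4096 + 27·25 ≡ 16 (mod 19). Nonzero ⇒ E is nonsingular.
For each x ∈ F_19, compute rhs = x³ + 16·x + 5 mod 19, then count y ∈ F_19 with y² ≡ rhs.
  x = 0: rhs = 5, matching y values: 9, 10 (2 points).
  x = 1: rhs = 3, matching y values: none (0 points).
  x = 2: rhs = 7, matching y values: 8, 11 (2 points).
  x = 3: rhs = 4, matching y values: 2, 17 (2 points).
  x = 4: rhs = 0, matching y values: 0 (1 points).
  x = 5: rhs = 1, matching y values: 1, 18 (2 points).
  x = 6: rhs = 13, matching y values: none (0 points).
  x = 7: rhs = 4, matching y values: 2, 17 (2 points).
  x = 8: rhs = 18, matching y values: none (0 points).
  x = 9: rhs = 4, matching y values: 2, 17 (2 points).
  x = 10: rhs = 6, matching y values: 5, 14 (2 points).
  x = 11: rhs = 11, matching y values: 7, 12 (2 points).
  x = 12: rhs = 6, matching y values: 5, 14 (2 points).
  x = 13: rhs = 16, matching y values: 4, 15 (2 points).
  x = 14: rhs = 9, matching y values: 3, 16 (2 points).
  x = 15: rhs = 10, matching y values: none (0 points).
  x = 16: rhs = 6, matching y values: 5, 14 (2 points).
  x = 17: rhs = 3, matching y values: none (0 points).
  x = 18: rhs = 7, matching y values: 8, 11 (2 points).
Total affine count: 27.
Full point count |E(F_19)| = 27 + 1 = 28.
Hasse bound: |28 − (19+1)| = |8| = 8 ≤ 2√19 ≈ 8.7178 ✓.


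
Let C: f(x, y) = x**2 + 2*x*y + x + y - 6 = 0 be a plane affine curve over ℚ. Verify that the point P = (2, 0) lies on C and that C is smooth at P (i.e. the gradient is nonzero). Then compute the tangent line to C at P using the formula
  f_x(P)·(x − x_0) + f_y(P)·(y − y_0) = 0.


Tangent line at P: 5*x + 5*y - 10 = 0.

Step 1: f(2, 0) = 0, so P lies on C.
Step 2: partial derivatives
  f_x(x, y) = 2*x + 2*y + 1, f_y(x, y) = 2*x + 1.
  f_x(P) = 5, f_y(P) = 5 (gradient nonzero, so P is smooth).
Step 3: tangent line at P: 5·(x − 2) + 5·(y − 0) = 0.
Expanding: 5*x + 5*y - 10 = 0.


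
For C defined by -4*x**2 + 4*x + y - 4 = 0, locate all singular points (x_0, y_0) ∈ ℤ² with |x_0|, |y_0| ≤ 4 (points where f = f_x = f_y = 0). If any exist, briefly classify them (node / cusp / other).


No singular points in the scanned grid; C is smooth there.

Compute partial derivatives:
  f_x = 4 - 8*x.
  f_y = 1.
f_y = 1 is a nonzero constant, so f_y never vanishes: no point (x, y) can satisfy f = f_x = f_y = 0. In particular no (x, y) ∈ {−4, ..., 4}² is singular; the curve is smooth.


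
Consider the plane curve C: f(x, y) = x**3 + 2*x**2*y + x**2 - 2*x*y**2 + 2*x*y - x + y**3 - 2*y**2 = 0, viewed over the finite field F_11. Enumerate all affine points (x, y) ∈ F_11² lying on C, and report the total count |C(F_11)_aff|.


Affine F_11-points: {(0, 0), (0, 2), (1, 7), (2, 7), (3, 0), (3, 9), (3, 10), (4, 7), (6, 6), (7, 0), (8, 2), (9, 2), (9, 3), (9, 4), (10, 10)}; count = 15.

For each of the 121 pairs (x, y) ∈ F_11², evaluate f(x, y) mod 11. Record the zeros.
  x = 0: [0↦0, 1↦10, 2↦0, 3↦9, 4↦10, 5↦9, 6↦1, 7↦3, 8↦10, 9↦6, 10↦8]  zeros at y ∈ {0, 2}
  x = 1: [0↦1, 1↦2, 2↦1, 3↦4, 4↦6, 5↦2, 6↦9, 7↦0, 8↦3, 9↦2, 10↦3]  zeros at y ∈ {7}
  x = 2: [0↦10, 1↦6, 2↦7, 3↦8, 4↦4, 5↦1, 6↦5, 7↦0, 8↦3, 9↦9, 10↦2]  zeros at y ∈ {7}
  x = 3: [0↦0, 1↦6, 2↦2, 3↦5, 4↦10, 5↦1, 6↦6, 7↦9, 8↦5, 9↦0, 10↦0]  zeros at y ∈ {0, 9, 10}
  x = 4: [0↦10, 1↦8, 2↦3, 3↦1, 4↦8, 5↦8, 6↦7, 7↦0, 8↦4, 9↦3, 10↦3]  zeros at y ∈ {7}
  x = 5: [0↦2, 1↦7, 2↦5, 3↦2, 4↦4, 5↦6, 6↦3, 7↦1, 8↦6, 9↦2, 10↦6]  zeros at y ∈ ∅
  x = 6: [0↦4, 1↦9, 2↦3, 3↦3, 4↦4, 5↦1, 6↦0, 7↦7, 8↦6, 9↦3, 10↦4]  zeros at y ∈ {6}
  x = 7: [0↦0, 1↦9, 2↦3, 3↦10, 4↦3, 5↦10, 6↦4, 7↦2, 8↦10, 9↦1, 10↦3]  zeros at y ∈ {0}
  x = 8: [0↦7, 1↦2, 2↦0, 3↦7, 4↦7, 5↦6, 6↦10, 7↦3, 8↦2, 9↦2, 10↦9]  zeros at y ∈ {2}
  x = 9: [0↦9, 1↦5, 2↦0, 3↦0, 4↦0, 5↦6, 6↦2, 7↦5, 8↦10, 9↦1, 10↦6]  zeros at y ∈ {2, 3, 4}
  x = 10: [0↦1, 1↦2, 2↦9, 3↦6, 4↦10, 5↦5, 6↦8, 7↦3, 8↦7, 9↦4, 10↦0]  zeros at y ∈ {10}
Collecting zeros: affine points = {(0, 0), (0, 2), (1, 7), (2, 7), (3, 0), (3, 9), (3, 10), (4, 7), (6, 6), (7, 0), (8, 2), (9, 2), (9, 3), (9, 4), (10, 10)}.
Total count |C(F_11)_aff| = 15.


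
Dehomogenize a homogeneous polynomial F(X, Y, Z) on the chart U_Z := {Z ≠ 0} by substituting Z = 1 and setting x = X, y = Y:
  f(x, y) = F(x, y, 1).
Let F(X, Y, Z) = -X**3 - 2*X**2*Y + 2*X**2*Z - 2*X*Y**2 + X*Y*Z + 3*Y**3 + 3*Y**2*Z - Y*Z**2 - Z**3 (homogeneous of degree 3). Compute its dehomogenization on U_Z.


f(x, y) = -x**3 - 2*x**2*y + 2*x**2 - 2*x*y**2 + x*y + 3*y**3 + 3*y**2 - y - 1

On U_Z we set Z = 1. Each monomial c·X^i·Y^j·Z^k in F becomes c·x^i·y^j·1^k = c·x^i·y^j.
Substituting Z = 1: F(X, Y, 1) = -x**3 - 2*x**2*y + 2*x**2 - 2*x*y**2 + x*y + 3*y**3 + 3*y**2 - y - 1.
Note: deg(f) ≤ deg(F) = 3; strict inequality happens when F is divisible by Z (lost terms).


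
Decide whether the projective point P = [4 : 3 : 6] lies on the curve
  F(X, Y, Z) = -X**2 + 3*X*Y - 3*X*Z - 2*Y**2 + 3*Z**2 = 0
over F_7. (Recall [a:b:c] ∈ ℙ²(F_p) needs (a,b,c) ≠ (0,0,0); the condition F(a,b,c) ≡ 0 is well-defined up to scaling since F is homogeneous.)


F(4,3,6) ≡ 3 (mod 7); P is NOT on the curve.

Evaluate F(4, 3, 6) term-by-term (mod 7).
  -X**2 ↦ -1·16·1·1 = -16
  3*X*Y ↦ 3·4·3·1 = 36
  -3*X*Z ↦ -3·4·1·6 = -72
  -2*Y**2 ↦ -2·1·9·1 = -18
  3*Z**2 ↦ 3·1·1·36 = 108
Sum: F(4, 3, 6) = (-16) + (36) + (-72) + (-18) + (108) = 38.
Reducing mod 7: 38 ≡ 3 (mod 7).
Since F(a, b, c) ≡ 3 ≠ 0 (mod 7), P does NOT lie on the curve.


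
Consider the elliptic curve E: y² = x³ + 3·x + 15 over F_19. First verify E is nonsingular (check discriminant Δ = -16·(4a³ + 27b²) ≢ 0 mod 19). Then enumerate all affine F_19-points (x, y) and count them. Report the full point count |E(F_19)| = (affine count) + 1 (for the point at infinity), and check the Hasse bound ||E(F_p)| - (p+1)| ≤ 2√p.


Affine points = {(1, 0), (8, 0), (9, 7), (9, 12), (10, 0), (11, 7), (11, 12), (13, 3), (13, 16), (16, 6), (16, 13), (17, 1), (17, 18), (18, 7), (18, 12)}; affine count = 15; |E(F_19)| = 16.

Discriminant check: Δ ∝ 4a³ + 27b² = 4·3³ + 27·15² = 4·27 + 27·225 ≡ 8 (mod 19). Nonzero ⇒ E is nonsingular.
For each x ∈ F_19, compute rhs = x³ + 3·x + 15 mod 19, then count y ∈ F_19 with y² ≡ rhs.
  x = 0: rhs = 15, matching y values: none (0 points).
  x = 1: rhs = 0, matching y values: 0 (1 points).
  x = 2: rhs = 10, matching y values: none (0 points).
  x = 3: rhs = 13, matching y values: none (0 points).
  x = 4: rhs = 15, matching y values: none (0 points).
  x = 5: rhs = 3, matching y values: none (0 points).
  x = 6: rhs = 2, matching y values: none (0 points).
  x = 7: rhs = 18, matching y values: none (0 points).
  x = 8: rhs = 0, matching y values: 0 (1 points).
  x = 9: rhs = 11, matching y values: 7, 12 (2 points).
  x = 10: rhs = 0, matching y values: 0 (1 points).
  x = 11: rhs = 11, matching y values: 7, 12 (2 points).
  x = 12: rhs = 12, matching y values: none (0 points).
  x = 13: rhs = 9, matching y values: 3, 16 (2 points).
  x = 14: rhs = 8, matching y values: none (0 points).
  x = 15: rhs = 15, matching y values: none (0 points).
  x = 16: rhs = 17, matching y values: 6, 13 (2 points).
  x = 17: rhs = 1, matching y values: 1, 18 (2 points).
  x = 18: rhs = 11, matching y values: 7, 12 (2 points).
Total affine count: 15.
Full point count |E(F_19)| = 15 + 1 = 16.
Hasse bound: |16 − (19+1)| = |-4| = 4 ≤ 2√19 ≈ 8.7178 ✓.


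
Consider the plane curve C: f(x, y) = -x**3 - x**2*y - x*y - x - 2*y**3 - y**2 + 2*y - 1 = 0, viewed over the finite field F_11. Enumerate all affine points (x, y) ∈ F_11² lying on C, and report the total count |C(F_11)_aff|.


Affine F_11-points: {(1, 3), (2, 0), (3, 1), (3, 7), (3, 8), (7, 9), (8, 1), (9, 2), (9, 7), (10, 1), (10, 5), (10, 10)}; count = 12.

For each of the 121 pairs (x, y) ∈ F_11², evaluate f(x, y) mod 11. Record the zeros.
  x = 0: [0↦10, 1↦9, 2↦5, 3↦8, 4↦6, 5↦9, 6↦5, 7↦4, 8↦5, 9↦7, 10↦9]  zeros at y ∈ ∅
  x = 1: [0↦8, 1↦5, 2↦10, 3↦0, 4↦7, 5↦8, 6↦2, 7↦10, 8↦9, 9↦9, 10↦9]  zeros at y ∈ {3}
  x = 2: [0↦0, 1↦4, 2↦5, 3↦2, 4↦5, 5↦2, 6↦3, 7↦7, 8↦2, 9↦9, 10↦5]  zeros at y ∈ {0}
  x = 3: [0↦2, 1↦0, 2↦6, 3↦8, 4↦5, 5↦7, 6↦2, 7↦0, 8↦0, 9↦1, 10↦2]  zeros at y ∈ {1, 7, 8}
  x = 4: [0↦8, 1↦9, 2↦7, 3↦1, 4↦1, 5↦6, 6↦4, 7↦5, 8↦8, 9↦1, 10↦5]  zeros at y ∈ ∅
  x = 5: [0↦1, 1↦3, 2↦2, 3↦8, 4↦9, 5↦4, 6↦3, 7↦5, 8↦9, 9↦3, 10↦8]  zeros at y ∈ ∅
  x = 6: [0↦8, 1↦9, 2↦7, 3↦1, 4↦1, 5↦6, 6↦4, 7↦5, 8↦8, 9↦1, 10↦5]  zeros at y ∈ ∅
  x = 7: [0↦1, 1↦10, 2↦5, 3↦7, 4↦4, 5↦6, 6↦1, 7↦10, 8↦10, 9↦0, 10↦1]  zeros at y ∈ {9}
  x = 8: [0↦7, 1↦0, 2↦1, 3↦9, 4↦1, 5↦9, 6↦10, 7↦3, 8↦9, 9↦5, 10↦1]  zeros at y ∈ {1}
  x = 9: [0↦9, 1↦6, 2↦0, 3↦1, 4↦8, 5↦9, 6↦3, 7↦0, 8↦10, 9↦10, 10↦10]  zeros at y ∈ {2, 7}
  x = 10: [0↦1, 1↦0, 2↦7, 3↦10, 4↦8, 5↦0, 6↦7, 7↦6, 8↦7, 9↦9, 10↦0]  zeros at y ∈ {1, 5, 10}
Collecting zeros: affine points = {(1, 3), (2, 0), (3, 1), (3, 7), (3, 8), (7, 9), (8, 1), (9, 2), (9, 7), (10, 1), (10, 5), (10, 10)}.
Total count |C(F_11)_aff| = 12.


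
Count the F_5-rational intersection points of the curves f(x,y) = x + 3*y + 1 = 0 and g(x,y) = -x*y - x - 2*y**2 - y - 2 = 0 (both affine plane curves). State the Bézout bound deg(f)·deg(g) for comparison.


Common zeros: ∅; count = 0; Bézout bound = 2.

deg(f) = 1, deg(g) = 2, so Bézout bound = 2.
Scan x ∈ F_5. For each x, list the y ∈ F_5 with f(x, y) ≡ 0 and those with g(x, y) ≡ 0 (mod 5); the common zeros in that column are the intersection.
  x = 0: f ≡ 0 at y ∈ {3}; g ≡ 0 at y ∈ {1}; common: ∅.
  x = 1: f ≡ 0 at y ∈ {1}; g ≡ 0 at y ∈ {2}; common: ∅.
  x = 2: f ≡ 0 at y ∈ {4}; g ≡ 0 at y ∈ ∅; common: ∅.
  x = 3: f ≡ 0 at y ∈ {2}; g ≡ 0 at y ∈ {0, 3}; common: ∅.
  x = 4: f ≡ 0 at y ∈ {0}; g ≡ 0 at y ∈ ∅; common: ∅.
Collecting: common zeros = ∅, so the count is 0.
Comparison with the Bézout bound: 0 ≤ 2 = deg(f)·deg(g), as expected for curves with no common component (the affine F_5-count falls short of the bound because intersections may lie at infinity, over extension fields, or carry multiplicity).


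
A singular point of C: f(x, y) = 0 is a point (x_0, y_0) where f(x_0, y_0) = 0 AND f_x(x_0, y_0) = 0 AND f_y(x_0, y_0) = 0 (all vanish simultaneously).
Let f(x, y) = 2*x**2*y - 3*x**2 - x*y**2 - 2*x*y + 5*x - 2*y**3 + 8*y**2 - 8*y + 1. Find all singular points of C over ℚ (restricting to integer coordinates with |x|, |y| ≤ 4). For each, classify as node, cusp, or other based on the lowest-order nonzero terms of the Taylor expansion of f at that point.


Singular points: {(1, 1)}; classification: node.

Compute partial derivatives:
  f_x = 4*x*y - 6*x - y**2 - 2*y + 5.
  f_y = 2*x**2 - 2*x*y - 2*x - 6*y**2 + 16*y - 8.
Scan x_0 ∈ {−4, ..., 4}. For each x_0, f_y(x_0, y) is a polynomial in y; find its integer roots y ∈ {−4, ..., 4}, then test f_x and f at those candidates.
  x = -4: f_y(-4, y) = -6*y**2 + 24*y + 32; no integer root y with |y| ≤ 4.
  x = -3: f_y(-3, y) = -6*y**2 + 22*y + 16; no integer root y with |y| ≤ 4.
  x = -2: f_y(-2, y) = -6*y**2 + 20*y + 4; no integer root y with |y| ≤ 4.
  x = -1: f_y(-1, y) = -6*y**2 + 18*y - 4; no integer root y with |y| ≤ 4.
  x = 0: f_y(0, y) = -6*y**2 + 16*y - 8; vanishes at y ∈ {2}. (0, 2): f_x = -3 ≠ 0.
  x = 1: f_y(1, y) = -6*y**2 + 14*y - 8; vanishes at y ∈ {1}. (1, 1): f_x = 0, f = 0 — SINGULAR.
  x = 2: f_y(2, y) = -6*y**2 + 12*y - 4; no integer root y with |y| ≤ 4.
  x = 3: f_y(3, y) = -6*y**2 + 10*y + 4; vanishes at y ∈ {2}. (3, 2): f_x = 3 ≠ 0.
  x = 4: f_y(4, y) = -6*y**2 + 8*y + 16; no integer root y with |y| ≤ 4.
Only singular point on the grid: (1, 1).
Classify: substitute x = 1 + u, y = 1 + v and expand: f = 2*u**2*v - u**2 - u*v**2 - 2*v**3 + v**2.
No constant or linear terms (consistent with a singular point). Quadratic part: -u**2 + v**2. Cubic part: 2*u**2*v - u*v**2 - 2*v**3.
The quadratic part v**2 - u**2 = (v − u)(v + u) splits into two distinct linear factors, so there are two distinct tangent lines y − 1 = ±(x − 1) — this is a node (ordinary double point).
Classification: node.


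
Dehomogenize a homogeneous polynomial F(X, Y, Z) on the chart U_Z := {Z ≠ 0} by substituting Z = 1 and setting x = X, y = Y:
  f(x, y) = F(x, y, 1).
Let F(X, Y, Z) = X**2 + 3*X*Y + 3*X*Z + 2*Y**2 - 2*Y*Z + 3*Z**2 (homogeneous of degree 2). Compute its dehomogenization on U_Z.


f(x, y) = x**2 + 3*x*y + 3*x + 2*y**2 - 2*y + 3

On U_Z we set Z = 1. Each monomial c·X^i·Y^j·Z^k in F becomes c·x^i·y^j·1^k = c·x^i·y^j.
Substituting Z = 1: F(X, Y, 1) = x**2 + 3*x*y + 3*x + 2*y**2 - 2*y + 3.
Note: deg(f) ≤ deg(F) = 2; strict inequality happens when F is divisible by Z (lost terms).


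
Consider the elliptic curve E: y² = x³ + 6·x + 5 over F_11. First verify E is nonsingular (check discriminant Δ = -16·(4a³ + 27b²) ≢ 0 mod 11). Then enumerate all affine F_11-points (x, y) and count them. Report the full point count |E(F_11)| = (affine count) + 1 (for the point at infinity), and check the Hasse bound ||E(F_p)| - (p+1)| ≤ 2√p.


Affine points = {(0, 4), (0, 7), (1, 1), (1, 10), (2, 5), (2, 6), (4, 4), (4, 7), (6, 2), (6, 9), (7, 4), (7, 7), (8, 2), (8, 9), (10, 3), (10, 8)}; affine count = 16; |E(F_11)| = 17.

Discriminant check: Δ ∝ 4a³ + 27b² = 4·6³ + 27·5² = 4·216 + 27·25 ≡ 10 (mod 11). Nonzero ⇒ E is nonsingular.
For each x ∈ F_11, compute rhs = x³ + 6·x + 5 mod 11, then count y ∈ F_11 with y² ≡ rhs.
  x = 0: rhs = 5, matching y values: 4, 7 (2 points).
  x = 1: rhs = 1, matching y values: 1, 10 (2 points).
  x = 2: rhs = 3, matching y values: 5, 6 (2 points).
  x = 3: rhs = 6, matching y values: none (0 points).
  x = 4: rhs = 5, matching y values: 4, 7 (2 points).
  x = 5: rhs = 6, matching y values: none (0 points).
  x = 6: rhs = 4, matching y values: 2, 9 (2 points).
  x = 7: rhs = 5, matching y values: 4, 7 (2 points).
  x = 8: rhs = 4, matching y values: 2, 9 (2 points).
  x = 9: rhs = 7, matching y values: none (0 points).
  x = 10: rhs = 9, matching y values: 3, 8 (2 points).
Total affine count: 16.
Full point count |E(F_11)| = 16 + 1 = 17.
Hasse bound: |17 − (11+1)| = |5| = 5 ≤ 2√11 ≈ 6.6332 ✓.


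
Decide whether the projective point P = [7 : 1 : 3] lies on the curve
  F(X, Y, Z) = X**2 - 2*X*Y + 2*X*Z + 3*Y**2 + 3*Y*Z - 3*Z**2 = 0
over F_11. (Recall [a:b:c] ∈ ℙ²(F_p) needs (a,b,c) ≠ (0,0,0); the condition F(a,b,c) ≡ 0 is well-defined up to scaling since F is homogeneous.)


F(7,1,3) ≡ 7 (mod 11); P is NOT on the curve.

Evaluate F(7, 1, 3) term-by-term (mod 11).
  X**2 ↦ 1·49·1·1 = 49
  -2*X*Y ↦ -2·7·1·1 = -14
  2*X*Z ↦ 2·7·1·3 = 42
  3*Y**2 ↦ 3·1·1·1 = 3
  3*Y*Z ↦ 3·1·1·3 = 9
  -3*Z**2 ↦ -3·1·1·9 = -27
Sum: F(7, 1, 3) = (49) + (-14) + (42) + (3) + (9) + (-27) = 62.
Reducing mod 11: 62 ≡ 7 (mod 11).
Since F(a, b, c) ≡ 7 ≠ 0 (mod 11), P does NOT lie on the curve.


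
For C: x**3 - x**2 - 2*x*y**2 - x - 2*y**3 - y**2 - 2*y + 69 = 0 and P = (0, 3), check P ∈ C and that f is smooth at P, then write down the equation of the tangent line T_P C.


Tangent line at P: -19*x - 62*y + 186 = 0.

Step 1: f(0, 3) = 0, so P lies on C.
Step 2: partial derivatives
  f_x(x, y) = 3*x**2 - 2*x - 2*y**2 - 1, f_y(x, y) = -4*x*y - 6*y**2 - 2*y - 2.
  f_x(P) = -19, f_y(P) = -62 (gradient nonzero, so P is smooth).
Step 3: tangent line at P: -19·(x − 0) + -62·(y − 3) = 0.
Expanding: -19*x - 62*y + 186 = 0.


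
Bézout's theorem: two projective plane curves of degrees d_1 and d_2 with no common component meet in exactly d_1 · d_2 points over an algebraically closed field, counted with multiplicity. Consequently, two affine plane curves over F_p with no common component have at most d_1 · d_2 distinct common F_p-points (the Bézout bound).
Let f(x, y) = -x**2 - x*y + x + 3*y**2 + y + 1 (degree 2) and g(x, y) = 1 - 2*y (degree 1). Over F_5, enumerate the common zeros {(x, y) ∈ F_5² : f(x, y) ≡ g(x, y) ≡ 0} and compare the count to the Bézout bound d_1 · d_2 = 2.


Common zeros: ∅; count = 0; Bézout bound = 2.

deg(f) = 2, deg(g) = 1, so Bézout bound = 2.
Scan x ∈ F_5. For each x, list the y ∈ F_5 with f(x, y) ≡ 0 and those with g(x, y) ≡ 0 (mod 5); the common zeros in that column are the intersection.
  x = 0: f ≡ 0 at y ∈ {1, 2}; g ≡ 0 at y ∈ {3}; common: ∅.
  x = 1: f ≡ 0 at y ∈ ∅; g ≡ 0 at y ∈ {3}; common: ∅.
  x = 2: f ≡ 0 at y ∈ ∅; g ≡ 0 at y ∈ {3}; common: ∅.
  x = 3: f ≡ 0 at y ∈ {0, 4}; g ≡ 0 at y ∈ {3}; common: ∅.
  x = 4: f ≡ 0 at y ∈ {2, 4}; g ≡ 0 at y ∈ {3}; common: ∅.
Collecting: common zeros = ∅, so the count is 0.
Comparison with the Bézout bound: 0 ≤ 2 = deg(f)·deg(g), as expected for curves with no common component (the affine F_5-count falls short of the bound because intersections may lie at infinity, over extension fields, or carry multiplicity).


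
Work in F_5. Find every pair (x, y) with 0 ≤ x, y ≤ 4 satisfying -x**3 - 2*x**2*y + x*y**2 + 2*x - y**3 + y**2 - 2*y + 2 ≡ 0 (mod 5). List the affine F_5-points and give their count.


Affine F_5-points: {(0, 1), (1, 1), (1, 2), (1, 4), (2, 1), (3, 3), (4, 2)}; count = 7.

For each of the 25 pairs (x, y) ∈ F_5², evaluate f(x, y) mod 5. Record the zeros.
  x = 0: [0↦2, 1↦0, 2↦4, 3↦3, 4↦1]  zeros at y ∈ {1}
  x = 1: [0↦3, 1↦0, 2↦0, 3↦2, 4↦0]  zeros at y ∈ {1, 2, 4}
  x = 2: [0↦3, 1↦0, 2↦2, 3↦3, 4↦2]  zeros at y ∈ {1}
  x = 3: [0↦1, 1↦4, 2↦4, 3↦0, 4↦1]  zeros at y ∈ {3}
  x = 4: [0↦1, 1↦1, 2↦0, 3↦2, 4↦1]  zeros at y ∈ {2}
Collecting zeros: affine points = {(0, 1), (1, 1), (1, 2), (1, 4), (2, 1), (3, 3), (4, 2)}.
Total count |C(F_5)_aff| = 7.


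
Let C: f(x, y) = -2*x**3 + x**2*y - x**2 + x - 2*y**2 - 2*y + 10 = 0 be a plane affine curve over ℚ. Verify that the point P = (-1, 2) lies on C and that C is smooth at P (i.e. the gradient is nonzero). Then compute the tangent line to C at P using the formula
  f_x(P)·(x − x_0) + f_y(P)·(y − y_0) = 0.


Tangent line at P: -7*x - 9*y + 11 = 0.

Step 1: f(-1, 2) = 0, so P lies on C.
Step 2: partial derivatives
  f_x(x, y) = -6*x**2 + 2*x*y - 2*x + 1, f_y(x, y) = x**2 - 4*y - 2.
  f_x(P) = -7, f_y(P) = -9 (gradient nonzero, so P is smooth).
Step 3: tangent line at P: -7·(x − -1) + -9·(y − 2) = 0.
Expanding: -7*x - 9*y + 11 = 0.


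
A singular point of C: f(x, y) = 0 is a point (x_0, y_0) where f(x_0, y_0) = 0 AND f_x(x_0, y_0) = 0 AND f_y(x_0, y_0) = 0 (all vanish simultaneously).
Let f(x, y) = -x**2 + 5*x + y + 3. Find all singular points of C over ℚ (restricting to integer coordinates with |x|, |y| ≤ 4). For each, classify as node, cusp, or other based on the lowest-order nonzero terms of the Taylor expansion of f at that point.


No singular points in the scanned grid; C is smooth there.

Compute partial derivatives:
  f_x = 5 - 2*x.
  f_y = 1.
f_y = 1 is a nonzero constant, so f_y never vanishes: no point (x, y) can satisfy f = f_x = f_y = 0. In particular no (x, y) ∈ {−4, ..., 4}² is singular; the curve is smooth.


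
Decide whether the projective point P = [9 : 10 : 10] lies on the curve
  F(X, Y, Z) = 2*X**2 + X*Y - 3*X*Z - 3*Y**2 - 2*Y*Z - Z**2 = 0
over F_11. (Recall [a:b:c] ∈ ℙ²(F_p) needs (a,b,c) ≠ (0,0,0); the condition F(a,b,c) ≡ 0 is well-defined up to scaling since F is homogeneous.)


F(9,10,10) ≡ 9 (mod 11); P is NOT on the curve.

Evaluate F(9, 10, 10) term-by-term (mod 11).
  2*X**2 ↦ 2·81·1·1 = 162
  X*Y ↦ 1·9·10·1 = 90
  -3*X*Z ↦ -3·9·1·10 = -270
  -3*Y**2 ↦ -3·1·100·1 = -300
  -2*Y*Z ↦ -2·1·10·10 = -200
  -Z**2 ↦ -1·1·1·100 = -100
Sum: F(9, 10, 10) = (162) + (90) + (-270) + (-300) + (-200) + (-100) = -618.
Reducing mod 11: -618 ≡ 9 (mod 11).
Since F(a, b, c) ≡ 9 ≠ 0 (mod 11), P does NOT lie on the curve.


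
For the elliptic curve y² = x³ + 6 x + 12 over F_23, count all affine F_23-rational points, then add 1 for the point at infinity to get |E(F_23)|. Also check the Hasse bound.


Affine points = {(0, 9), (0, 14), (2, 3), (2, 20), (4, 10), (4, 13), (5, 11), (5, 12), (7, 11), (7, 12), (9, 6), (9, 17), (11, 11), (11, 12), (12, 8), (12, 15), (15, 2), (15, 21), (16, 8), (16, 15), (17, 6), (17, 17), (18, 8), (18, 15), (19, 4), (19, 19), (20, 6), (20, 17)}; affine count = 28; |E(F_23)| = 29.

Discriminant check: Δ ∝ 4a³ + 27b² = 4·6³ + 27·12² = 4·216 + 27·144 ≡ 14 (mod 23). Nonzero ⇒ E is nonsingular.
For each x ∈ F_23, compute rhs = x³ + 6·x + 12 mod 23, then count y ∈ F_23 with y² ≡ rhs.
  x = 0: rhs = 12, matching y values: 9, 14 (2 points).
  x = 1: rhs = 19, matching y values: none (0 points).
  x = 2: rhs = 9, matching y values: 3, 20 (2 points).
  x = 3: rhs = 11, matching y values: none (0 points).
  x = 4: rhs = 8, matching y values: 10, 13 (2 points).
  x = 5: rhs = 6, matching y values: 11, 12 (2 points).
  x = 6: rhs = 11, matching y values: none (0 points).
  x = 7: rhs = 6, matching y values: 11, 12 (2 points).
  x = 8: rhs = 20, matching y values: none (0 points).
  x = 9: rhs = 13, matching y values: 6, 17 (2 points).
  x = 10: rhs = 14, matching y values: none (0 points).
  x = 11: rhs = 6, matching y values: 11, 12 (2 points).
  x = 12: rhs = 18, matching y values: 8, 15 (2 points).
  x = 13: rhs = 10, matching y values: none (0 points).
  x = 14: rhs = 11, matching y values: none (0 points).
  x = 15: rhs = 4, matching y values: 2, 21 (2 points).
  x = 16: rhs = 18, matching y values: 8, 15 (2 points).
  x = 17: rhs = 13, matching y values: 6, 17 (2 points).
  x = 18: rhs = 18, matching y values: 8, 15 (2 points).
  x = 19: rhs = 16, matching y values: 4, 19 (2 points).
  x = 20: rhs = 13, matching y values: 6, 17 (2 points).
  x = 21: rhs = 15, matching y values: none (0 points).
  x = 22: rhs = 5, matching y values: none (0 points).
Total affine count: 28.
Full point count |E(F_23)| = 28 + 1 = 29.
Hasse bound: |29 − (23+1)| = |5| = 5 ≤ 2√23 ≈ 9.5917 ✓.


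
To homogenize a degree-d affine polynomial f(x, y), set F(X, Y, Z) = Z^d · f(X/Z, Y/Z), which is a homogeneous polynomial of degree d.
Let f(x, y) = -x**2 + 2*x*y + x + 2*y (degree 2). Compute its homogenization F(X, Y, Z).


F(X, Y, Z) = -X**2 + 2*X*Y + X*Z + 2*Y*Z

deg(f) = 2.
Substitute x = X/Z, y = Y/Z into f, then multiply by Z^2.
  monomial -1·x^2·y^0 ↦ -1·X^2·Y^0·Z^0.
  monomial 2·x^1·y^1 ↦ 2·X^1·Y^1·Z^0.
  monomial 1·x^1·y^0 ↦ 1·X^1·Y^0·Z^1.
  monomial 2·x^0·y^1 ↦ 2·X^0·Y^1·Z^1.
Collecting: F(X, Y, Z) = -X**2 + 2*X*Y + X*Z + 2*Y*Z.


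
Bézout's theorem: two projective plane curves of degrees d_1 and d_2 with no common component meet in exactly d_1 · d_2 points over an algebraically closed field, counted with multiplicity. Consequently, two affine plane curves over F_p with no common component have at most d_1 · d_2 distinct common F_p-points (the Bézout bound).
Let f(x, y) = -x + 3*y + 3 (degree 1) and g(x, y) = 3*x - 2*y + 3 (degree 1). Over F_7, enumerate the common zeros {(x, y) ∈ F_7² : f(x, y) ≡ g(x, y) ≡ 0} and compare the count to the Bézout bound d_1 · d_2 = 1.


Common zeros: ∅; count = 0; Bézout bound = 1.

deg(f) = 1, deg(g) = 1, so Bézout bound = 1.
Scan x ∈ F_7. For each x, list the y ∈ F_7 with f(x, y) ≡ 0 and those with g(x, y) ≡ 0 (mod 7); the common zeros in that column are the intersection.
  x = 0: f ≡ 0 at y ∈ {6}; g ≡ 0 at y ∈ {5}; common: ∅.
  x = 1: f ≡ 0 at y ∈ {4}; g ≡ 0 at y ∈ {3}; common: ∅.
  x = 2: f ≡ 0 at y ∈ {2}; g ≡ 0 at y ∈ {1}; common: ∅.
  x = 3: f ≡ 0 at y ∈ {0}; g ≡ 0 at y ∈ {6}; common: ∅.
  x = 4: f ≡ 0 at y ∈ {5}; g ≡ 0 at y ∈ {4}; common: ∅.
  x = 5: f ≡ 0 at y ∈ {3}; g ≡ 0 at y ∈ {2}; common: ∅.
  x = 6: f ≡ 0 at y ∈ {1}; g ≡ 0 at y ∈ {0}; common: ∅.
Collecting: common zeros = ∅, so the count is 0.
Comparison with the Bézout bound: 0 ≤ 1 = deg(f)·deg(g), as expected for curves with no common component (the affine F_7-count falls short of the bound because intersections may lie at infinity, over extension fields, or carry multiplicity).


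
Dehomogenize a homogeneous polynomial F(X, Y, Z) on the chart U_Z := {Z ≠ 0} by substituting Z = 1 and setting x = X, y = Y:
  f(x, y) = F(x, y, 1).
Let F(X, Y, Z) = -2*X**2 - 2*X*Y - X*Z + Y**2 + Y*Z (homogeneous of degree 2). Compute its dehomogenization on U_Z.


f(x, y) = -2*x**2 - 2*x*y - x + y**2 + y

On U_Z we set Z = 1. Each monomial c·X^i·Y^j·Z^k in F becomes c·x^i·y^j·1^k = c·x^i·y^j.
Substituting Z = 1: F(X, Y, 1) = -2*x**2 - 2*x*y - x + y**2 + y.
Note: deg(f) ≤ deg(F) = 2; strict inequality happens when F is divisible by Z (lost terms).


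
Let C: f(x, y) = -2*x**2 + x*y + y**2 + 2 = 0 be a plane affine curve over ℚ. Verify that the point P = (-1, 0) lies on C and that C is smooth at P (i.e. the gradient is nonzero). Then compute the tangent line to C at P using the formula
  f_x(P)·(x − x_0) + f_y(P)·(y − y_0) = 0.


Tangent line at P: 4*x - y + 4 = 0.

Step 1: f(-1, 0) = 0, so P lies on C.
Step 2: partial derivatives
  f_x(x, y) = -4*x + y, f_y(x, y) = x + 2*y.
  f_x(P) = 4, f_y(P) = -1 (gradient nonzero, so P is smooth).
Step 3: tangent line at P: 4·(x − -1) + -1·(y − 0) = 0.
Expanding: 4*x - y + 4 = 0.


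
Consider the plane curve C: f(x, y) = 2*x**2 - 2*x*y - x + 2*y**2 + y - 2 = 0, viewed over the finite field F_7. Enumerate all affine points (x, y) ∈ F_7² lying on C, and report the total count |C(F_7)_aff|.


Affine F_7-points: {(1, 1), (1, 3), (4, 1), (4, 6), (6, 3), (6, 6)}; count = 6.

For each of the 49 pairs (x, y) ∈ F_7², evaluate f(x, y) mod 7. Record the zeros.
  x = 0: [0↦5, 1↦1, 2↦1, 3↦5, 4↦6, 5↦4, 6↦6]  zeros at y ∈ ∅
  x = 1: [0↦6, 1↦0, 2↦5, 3↦0, 4↦6, 5↦2, 6↦2]  zeros at y ∈ {1, 3}
  x = 2: [0↦4, 1↦3, 2↦6, 3↦6, 4↦3, 5↦4, 6↦2]  zeros at y ∈ ∅
  x = 3: [0↦6, 1↦3, 2↦4, 3↦2, 4↦4, 5↦3, 6↦6]  zeros at y ∈ ∅
  x = 4: [0↦5, 1↦0, 2↦6, 3↦2, 4↦2, 5↦6, 6↦0]  zeros at y ∈ {1, 6}
  x = 5: [0↦1, 1↦1, 2↦5, 3↦6, 4↦4, 5↦6, 6↦5]  zeros at y ∈ ∅
  x = 6: [0↦1, 1↦6, 2↦1, 3↦0, 4↦3, 5↦3, 6↦0]  zeros at y ∈ {3, 6}
Collecting zeros: affine points = {(1, 1), (1, 3), (4, 1), (4, 6), (6, 3), (6, 6)}.
Total count |C(F_7)_aff| = 6.


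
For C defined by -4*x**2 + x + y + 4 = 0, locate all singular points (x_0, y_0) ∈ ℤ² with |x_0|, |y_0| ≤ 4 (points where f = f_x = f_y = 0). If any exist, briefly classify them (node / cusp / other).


No singular points in the scanned grid; C is smooth there.

Compute partial derivatives:
  f_x = 1 - 8*x.
  f_y = 1.
f_y = 1 is a nonzero constant, so f_y never vanishes: no point (x, y) can satisfy f = f_x = f_y = 0. In particular no (x, y) ∈ {−4, ..., 4}² is singular; the curve is smooth.


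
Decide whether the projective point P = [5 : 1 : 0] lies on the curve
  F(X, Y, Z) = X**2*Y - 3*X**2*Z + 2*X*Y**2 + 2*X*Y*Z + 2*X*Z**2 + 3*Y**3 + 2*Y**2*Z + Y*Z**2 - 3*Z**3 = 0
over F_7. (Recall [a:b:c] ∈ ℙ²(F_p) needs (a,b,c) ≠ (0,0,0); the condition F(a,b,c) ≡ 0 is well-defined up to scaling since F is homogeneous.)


F(5,1,0) ≡ 3 (mod 7); P is NOT on the curve.

Evaluate F(5, 1, 0) term-by-term (mod 7).
  X**2*Y ↦ 1·25·1·1 = 25
  -3*X**2*Z ↦ -3·25·1·0 = 0
  2*X*Y**2 ↦ 2·5·1·1 = 10
  2*X*Y*Z ↦ 2·5·1·0 = 0
  2*X*Z**2 ↦ 2·5·1·0 = 0
  3*Y**3 ↦ 3·1·1·1 = 3
  2*Y**2*Z ↦ 2·1·1·0 = 0
  Y*Z**2 ↦ 1·1·1·0 = 0
  -3*Z**3 ↦ -3·1·1·0 = 0
Sum: F(5, 1, 0) = (25) + (0) + (10) + (0) + (0) + (3) + (0) + (0) + (0) = 38.
Reducing mod 7: 38 ≡ 3 (mod 7).
Since F(a, b, c) ≡ 3 ≠ 0 (mod 7), P does NOT lie on the curve.


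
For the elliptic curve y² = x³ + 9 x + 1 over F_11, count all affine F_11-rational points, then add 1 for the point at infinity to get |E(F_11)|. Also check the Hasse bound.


Affine points = {(0, 1), (0, 10), (1, 0), (2, 4), (2, 7), (3, 0), (7, 0)}; affine count = 7; |E(F_11)| = 8.

Discriminant check: Δ ∝ 4a³ + 27b² = 4·9³ + 27·1² = 4·729 + 27·1 ≡ 6 (mod 11). Nonzero ⇒ E is nonsingular.
For each x ∈ F_11, compute rhs = x³ + 9·x + 1 mod 11, then count y ∈ F_11 with y² ≡ rhs.
  x = 0: rhs = 1, matching y values: 1, 10 (2 points).
  x = 1: rhs = 0, matching y values: 0 (1 points).
  x = 2: rhs = 5, matching y values: 4, 7 (2 points).
  x = 3: rhs = 0, matching y values: 0 (1 points).
  x = 4: rhs = 2, matching y values: none (0 points).
  x = 5: rhs = 6, matching y values: none (0 points).
  x = 6: rhs = 7, matching y values: none (0 points).
  x = 7: rhs = 0, matching y values: 0 (1 points).
  x = 8: rhs = 2, matching y values: none (0 points).
  x = 9: rhs = 8, matching y values: none (0 points).
  x = 10: rhs = 2, matching y values: none (0 points).
Total affine count: 7.
Full point count |E(F_11)| = 7 + 1 = 8.
Hasse bound: |8 − (11+1)| = |-4| = 4 ≤ 2√11 ≈ 6.6332 ✓.
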